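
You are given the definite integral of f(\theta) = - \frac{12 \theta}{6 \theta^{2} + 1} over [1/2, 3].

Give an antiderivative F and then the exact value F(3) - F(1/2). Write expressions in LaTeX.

f matches the chain-rule pattern g'(h)*h' with inner function h(\theta) = 4 \theta^{2} + \frac{2}{3}; substituting u = h(\theta) collapses the integral.
F(\theta) = - \log{\left(4 \theta^{2} + \frac{2}{3} \right)} is an antiderivative of f.
Check: d/d\theta[- \log{\left(4 \theta^{2} + \frac{2}{3} \right)}] = - \frac{12 \theta}{6 \theta^{2} + 1} = f(\theta).
F(3) = - \log{\left(\frac{110}{3} \right)}; F(1/2) = - \log{\left(\frac{5}{3} \right)}.
Integral = F(3) - F(1/2) = - \log{\left(\frac{110}{3} \right)} + \log{\left(\frac{5}{3} \right)}.

Antiderivative: F(\theta) = - \log{\left(4 \theta^{2} + \frac{2}{3} \right)}; value = - \log{\left(\frac{110}{3} \right)} + \log{\left(\frac{5}{3} \right)}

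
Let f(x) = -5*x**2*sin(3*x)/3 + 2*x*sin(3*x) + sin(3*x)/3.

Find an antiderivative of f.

The integrand splits into summands that can be handled one at a time.
Check: d/dx[5*x**2*cos(3*x)/9 - 10*x*sin(3*x)/27 - 2*x*cos(3*x)/3 + 2*sin(3*x)/9 - 19*cos(3*x)/81] = -5*x**2*sin(3*x)/3 + 2*x*sin(3*x) + sin(3*x)/3 = f(x).

An antiderivative is F(x) = 5*x**2*cos(3*x)/9 - 10*x*sin(3*x)/27 - 2*x*cos(3*x)/3 + 2*sin(3*x)/9 - 19*cos(3*x)/81.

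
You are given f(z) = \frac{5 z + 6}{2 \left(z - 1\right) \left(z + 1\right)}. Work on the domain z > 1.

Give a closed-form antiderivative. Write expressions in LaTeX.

An antiderivative is F(z) = \frac{11 \log{\left(z - 1 \right)}}{4} - \frac{\log{\left(z + 1 \right)}}{4}.

The denominator factors as 2 \left(z - 1\right) \left(z + 1\right); partial fractions split f into directly integrable pieces: - \frac{1}{4 \left(z + 1\right)} + \frac{11}{4 \left(z - 1\right)}.
Check: d/dz[\frac{11 \log{\left(z - 1 \right)}}{4} - \frac{\log{\left(z + 1 \right)}}{4}] = \frac{5 z + 6}{2 z^{2} - 2}, which equals f(z).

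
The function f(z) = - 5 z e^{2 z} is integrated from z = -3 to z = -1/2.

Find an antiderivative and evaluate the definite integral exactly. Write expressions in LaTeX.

Recognize the product-rule pattern: f = u'v + uv' with u = \frac{5}{4} - \frac{5 z}{2}, v = e^{2 z}, so integration by parts undoes it.
F(z) = \frac{\left(5 - 10 z\right) e^{2 z}}{4} is an antiderivative of f.
Check: d/dz[\frac{\left(5 - 10 z\right) e^{2 z}}{4}] = - 5 z e^{2 z} = f(z).
F(-1/2) = \frac{5}{2 e}; F(-3) = \frac{35}{4 e^{6}}.
Integral = F(-1/2) - F(-3) = - \frac{35}{4 e^{6}} + \frac{5}{2 e}.

Antiderivative: F(z) = \frac{\left(5 - 10 z\right) e^{2 z}}{4}; value = - \frac{35}{4 e^{6}} + \frac{5}{2 e}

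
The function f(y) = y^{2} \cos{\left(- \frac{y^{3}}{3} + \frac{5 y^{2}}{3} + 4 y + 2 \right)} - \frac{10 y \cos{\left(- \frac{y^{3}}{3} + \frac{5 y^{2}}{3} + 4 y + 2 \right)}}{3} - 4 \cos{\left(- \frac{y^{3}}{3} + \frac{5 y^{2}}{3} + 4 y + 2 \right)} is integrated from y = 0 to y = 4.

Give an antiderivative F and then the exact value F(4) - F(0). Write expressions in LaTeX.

f matches the chain-rule pattern g'(h)*h' with inner function h(y) = - \frac{y^{3}}{3} + \frac{5 y^{2}}{3} + 4 y + 2; substituting u = h(y) collapses the integral.
F(y) = - \sin{\left(- \frac{y^{3}}{3} + \frac{5 y^{2}}{3} + 4 y + 2 \right)} is an antiderivative of f.
Check: d/dy[- \sin{\left(- \frac{y^{3}}{3} + \frac{5 y^{2}}{3} + 4 y + 2 \right)}] = y^{2} \cos{\left(- \frac{y^{3}}{3} + \frac{5 y^{2}}{3} + 4 y + 2 \right)} - \frac{10 y \cos{\left(- \frac{y^{3}}{3} + \frac{5 y^{2}}{3} + 4 y + 2 \right)}}{3} - 4 \cos{\left(- \frac{y^{3}}{3} + \frac{5 y^{2}}{3} + 4 y + 2 \right)} = f(y).
F(4) = - \sin{\left(\frac{70}{3} \right)}; F(0) = - \sin{\left(2 \right)}.
Integral = F(4) - F(0) = \sin{\left(2 \right)} - \sin{\left(\frac{70}{3} \right)}.

Antiderivative: F(y) = - \sin{\left(- \frac{y^{3}}{3} + \frac{5 y^{2}}{3} + 4 y + 2 \right)}; value = \sin{\left(2 \right)} - \sin{\left(\frac{70}{3} \right)}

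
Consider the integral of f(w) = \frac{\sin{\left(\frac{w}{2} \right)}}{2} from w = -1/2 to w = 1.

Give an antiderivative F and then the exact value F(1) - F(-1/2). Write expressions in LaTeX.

Check any antiderivative F(w) by computing F'(w) and comparing it with f(w).
F(w) = - \cos{\left(\frac{w}{2} \right)} is an antiderivative of f.
Check: d/dw[- \cos{\left(\frac{w}{2} \right)}] = \frac{\sin{\left(\frac{w}{2} \right)}}{2} = f(w).
F(1) = - \cos{\left(\frac{1}{2} \right)}; F(-1/2) = - \cos{\left(\frac{1}{4} \right)}.
Integral = F(1) - F(-1/2) = - \cos{\left(\frac{1}{2} \right)} + \cos{\left(\frac{1}{4} \right)}.

Antiderivative: F(w) = - \cos{\left(\frac{w}{2} \right)}; value = - \cos{\left(\frac{1}{2} \right)} + \cos{\left(\frac{1}{4} \right)}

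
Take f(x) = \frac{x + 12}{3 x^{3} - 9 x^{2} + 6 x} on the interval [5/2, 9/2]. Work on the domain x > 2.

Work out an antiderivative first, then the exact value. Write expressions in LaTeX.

Factor the denominator (3 x \left(x - 2\right) \left(x - 1\right)) and decompose: f = - \frac{13}{3 \left(x - 1\right)} + \frac{7}{3 \left(x - 2\right)} + \frac{2}{x}; each piece integrates to a log, atan, or power term.
F(x) = - \frac{- 6 \log{\left(x \right)} - 7 \log{\left(x - 2 \right)} + 13 \log{\left(x - 1 \right)}}{3} is an antiderivative of f.
Check: d/dx[- \frac{- 6 \log{\left(x \right)} - 7 \log{\left(x - 2 \right)} + 13 \log{\left(x - 1 \right)}}{3}] = \frac{x + 12}{3 x^{3} - 9 x^{2} + 6 x} = f(x).
F(9/2) = - \frac{13 \log{\left(\frac{7}{2} \right)}}{3} + \frac{7 \log{\left(\frac{5}{2} \right)}}{3} + 2 \log{\left(\frac{9}{2} \right)}; F(5/2) = - \frac{13 \log{\left(\frac{3}{2} \right)}}{3} - \frac{7 \log{\left(2 \right)}}{3} + 2 \log{\left(\frac{5}{2} \right)}.
Integral = F(9/2) - F(5/2) = - \frac{13 \log{\left(\frac{7}{2} \right)}}{3} + \frac{\log{\left(\frac{5}{2} \right)}}{3} + \frac{7 \log{\left(2 \right)}}{3} + \frac{13 \log{\left(\frac{3}{2} \right)}}{3} + 2 \log{\left(\frac{9}{2} \right)}.

Antiderivative: F(x) = - \frac{- 6 \log{\left(x \right)} - 7 \log{\left(x - 2 \right)} + 13 \log{\left(x - 1 \right)}}{3}; value = - \frac{13 \log{\left(\frac{7}{2} \right)}}{3} + \frac{\log{\left(\frac{5}{2} \right)}}{3} + \frac{7 \log{\left(2 \right)}}{3} + \frac{13 \log{\left(\frac{3}{2} \right)}}{3} + 2 \log{\left(\frac{9}{2} \right)}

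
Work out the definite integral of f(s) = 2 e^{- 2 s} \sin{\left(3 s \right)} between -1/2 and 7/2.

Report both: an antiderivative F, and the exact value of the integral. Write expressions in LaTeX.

Antiderivative: F(s) = - \frac{4 e^{- 2 s} \sin{\left(3 s \right)}}{13} - \frac{6 e^{- 2 s} \cos{\left(3 s \right)}}{13}; value = - \frac{4 e \sin{\left(\frac{3}{2} \right)}}{13} - \frac{6 \cos{\left(\frac{21}{2} \right)}}{13 e^{7}} - \frac{4 \sin{\left(\frac{21}{2} \right)}}{13 e^{7}} + \frac{6 e \cos{\left(\frac{3}{2} \right)}}{13}

Whatever form F(s) takes, F'(s) = f(s) is non-negotiable.
F(s) = - \frac{4 e^{- 2 s} \sin{\left(3 s \right)}}{13} - \frac{6 e^{- 2 s} \cos{\left(3 s \right)}}{13} is an antiderivative of f.
Check: d/ds[- \frac{4 e^{- 2 s} \sin{\left(3 s \right)}}{13} - \frac{6 e^{- 2 s} \cos{\left(3 s \right)}}{13}] = 2 e^{- 2 s} \sin{\left(3 s \right)} = f(s).
F(7/2) = - \frac{6 \cos{\left(\frac{21}{2} \right)}}{13 e^{7}} - \frac{4 \sin{\left(\frac{21}{2} \right)}}{13 e^{7}}; F(-1/2) = - \frac{6 e \cos{\left(\frac{3}{2} \right)}}{13} + \frac{4 e \sin{\left(\frac{3}{2} \right)}}{13}.
Integral = F(7/2) - F(-1/2) = - \frac{4 e \sin{\left(\frac{3}{2} \right)}}{13} - \frac{6 \cos{\left(\frac{21}{2} \right)}}{13 e^{7}} - \frac{4 \sin{\left(\frac{21}{2} \right)}}{13 e^{7}} + \frac{6 e \cos{\left(\frac{3}{2} \right)}}{13}.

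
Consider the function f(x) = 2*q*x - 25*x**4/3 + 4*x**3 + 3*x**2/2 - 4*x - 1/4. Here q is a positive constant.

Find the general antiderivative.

Integrate term by term and add the pieces.
Check: d/dx[x*(12*q*x - 20*x**4 + 12*x**3 + 6*x**2 - 24*x - 3)/12] = 2*q*x - 25*x**4/3 + 4*x**3 + 3*x**2/2 - 4*x - 1/4 = f(x).

F(x) = x*(12*q*x - 20*x**4 + 12*x**3 + 6*x**2 - 24*x - 3)/12 + C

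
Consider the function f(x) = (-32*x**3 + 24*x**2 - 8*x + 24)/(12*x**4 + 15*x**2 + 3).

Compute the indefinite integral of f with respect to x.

F(x) = -4*log(x**2 + 1)/3 + 4*atan(2*x) + C

Since d/dx undoes antidifferentiation here, F'(x) = f(x) is required of F(x).
Check: d/dx[-4*log(x**2 + 1)/3 + 4*atan(2*x)] = (-32*x**3 + 24*x**2 - 8*x + 24)/(12*x**4 + 15*x**2 + 3) = f(x).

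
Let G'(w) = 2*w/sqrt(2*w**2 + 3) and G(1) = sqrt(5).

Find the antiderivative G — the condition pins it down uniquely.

G'(w) matches the chain-rule pattern g'(h)*h' with inner function h(w) = 2*w**2 + 3; substituting u = h(w) collapses the integral.
A general antiderivative is sqrt(2*w**2 + 3) + C.
The condition gives C = sqrt(5) - (sqrt(5)) = 0.
So G(w) = sqrt(2*w**2 + 3).
Check: d/dw[sqrt(2*w**2 + 3)] = 2*w/sqrt(2*w**2 + 3) = G'(w).

G(w) = sqrt(2*w**2 + 3)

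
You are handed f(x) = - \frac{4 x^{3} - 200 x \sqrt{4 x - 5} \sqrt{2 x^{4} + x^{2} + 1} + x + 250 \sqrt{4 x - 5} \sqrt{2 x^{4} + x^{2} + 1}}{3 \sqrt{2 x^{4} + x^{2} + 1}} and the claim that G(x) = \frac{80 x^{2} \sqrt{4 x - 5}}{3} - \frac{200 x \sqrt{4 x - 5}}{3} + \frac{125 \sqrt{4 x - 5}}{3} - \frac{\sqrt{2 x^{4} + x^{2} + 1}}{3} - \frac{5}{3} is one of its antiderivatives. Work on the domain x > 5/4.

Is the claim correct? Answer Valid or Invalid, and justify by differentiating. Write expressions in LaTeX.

d/dx[G] = \frac{- 4 x^{3} \sqrt{4 x - 5} + 800 x^{2} \sqrt{2 x^{4} + x^{2} + 1} - x \sqrt{4 x - 5} - 2000 x \sqrt{2 x^{4} + x^{2} + 1} + 1250 \sqrt{2 x^{4} + x^{2} + 1}}{3 \sqrt{4 x - 5} \sqrt{2 x^{4} + x^{2} + 1}}
This equals f(x) exactly, so the claim holds.

Valid - differentiating G returns exactly f.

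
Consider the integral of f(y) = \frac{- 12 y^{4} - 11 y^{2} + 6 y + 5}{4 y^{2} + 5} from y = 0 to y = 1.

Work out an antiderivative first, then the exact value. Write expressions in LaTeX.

Check any antiderivative F(y) by computing F'(y) and comparing it with f(y).
F(y) = - y^{3} + y + \frac{3 \log{\left(2 y^{2} + \frac{5}{2} \right)}}{4} is an antiderivative of f.
Check: d/dy[- y^{3} + y + \frac{3 \log{\left(2 y^{2} + \frac{5}{2} \right)}}{4}] = \frac{- 12 y^{4} - 11 y^{2} + 6 y + 5}{4 y^{2} + 5} = f(y).
F(1) = \frac{3 \log{\left(\frac{9}{2} \right)}}{4}; F(0) = \frac{3 \log{\left(\frac{5}{2} \right)}}{4}.
Integral = F(1) - F(0) = - \frac{3 \log{\left(\frac{5}{2} \right)}}{4} + \frac{3 \log{\left(\frac{9}{2} \right)}}{4}.

Antiderivative: F(y) = - y^{3} + y + \frac{3 \log{\left(2 y^{2} + \frac{5}{2} \right)}}{4}; value = - \frac{3 \log{\left(\frac{5}{2} \right)}}{4} + \frac{3 \log{\left(\frac{9}{2} \right)}}{4}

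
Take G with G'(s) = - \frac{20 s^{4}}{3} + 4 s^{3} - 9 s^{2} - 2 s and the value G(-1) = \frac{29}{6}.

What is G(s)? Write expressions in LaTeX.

Integrate term by term and add the pieces.
A general antiderivative is - \frac{4 s^{5}}{3} + s^{4} - 3 s^{3} - s^{2} + C.
The condition gives C = \frac{29}{6} - (\frac{13}{3}) = \frac{1}{2}.
So G(s) = - \frac{4 s^{5}}{3} + s^{4} - 3 s^{3} - s^{2} + \frac{1}{2}.
Check: d/ds[- \frac{4 s^{5}}{3} + s^{4} - 3 s^{3} - s^{2} + \frac{1}{2}] = - \frac{20 s^{4}}{3} + 4 s^{3} - 9 s^{2} - 2 s = G'(s).

G(s) = - \frac{4 s^{5}}{3} + s^{4} - 3 s^{3} - s^{2} + \frac{1}{2}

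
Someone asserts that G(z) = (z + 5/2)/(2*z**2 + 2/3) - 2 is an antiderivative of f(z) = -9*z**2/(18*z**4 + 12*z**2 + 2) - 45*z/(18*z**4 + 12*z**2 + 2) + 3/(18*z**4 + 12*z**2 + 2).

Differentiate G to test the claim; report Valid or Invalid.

d/dz[G] = (-9*z**2 - 45*z + 3)/(18*z**4 + 12*z**2 + 2)
This equals f(z) exactly, so the claim holds.

Valid. The derivative of G reproduces f.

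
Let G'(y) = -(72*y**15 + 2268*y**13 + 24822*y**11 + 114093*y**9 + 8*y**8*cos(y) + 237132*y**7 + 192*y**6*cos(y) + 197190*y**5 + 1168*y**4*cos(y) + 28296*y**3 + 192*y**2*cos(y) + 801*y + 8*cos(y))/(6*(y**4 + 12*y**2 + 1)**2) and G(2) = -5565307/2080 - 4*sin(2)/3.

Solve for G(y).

A first test for any G(y): its y-derivative must equal the given G'(y).
A general antiderivative is -3*(-y**2 - 5/2)**4/2 - 4*sin(y)/3 - 3/(4*(y**4/3 + 4*y**2 + 1/3)) + C.
The condition gives C = -5565307/2080 - 4*sin(2)/3 - (-5569467/2080 - 4*sin(2)/3) = 2.
So G(y) = -3*(-y**2 - 5/2)**4/2 - 4*sin(y)/3 + 2 - 3/(4*(y**4/3 + 4*y**2 + 1/3)).
Check: d/dy[-3*(-y**2 - 5/2)**4/2 - 4*sin(y)/3 + 2 - 3/(4*(y**4/3 + 4*y**2 + 1/3))] = (-72*y**15 - 2268*y**13 - 24822*y**11 - 114093*y**9 - 8*y**8*cos(y) - 237132*y**7 - 192*y**6*cos(y) - 197190*y**5 - 1168*y**4*cos(y) - 28296*y**3 - 192*y**2*cos(y) - 801*y - 8*cos(y))/(6*y**8 + 144*y**6 + 876*y**4 + 144*y**2 + 6), which equals G'(y).

G(y) = -3*(-y**2 - 5/2)**4/2 - 4*sin(y)/3 + 2 - 3/(4*(y**4/3 + 4*y**2 + 1/3))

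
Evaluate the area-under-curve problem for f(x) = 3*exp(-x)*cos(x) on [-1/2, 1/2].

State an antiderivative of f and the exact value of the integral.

Recover f(x) by differentiating a candidate F(x); any mismatch rules it out.
F(x) = 3*exp(-x)*sin(x)/2 - 3*exp(-x)*cos(x)/2 is an antiderivative of f.
Check: d/dx[3*exp(-x)*sin(x)/2 - 3*exp(-x)*cos(x)/2] = 3*exp(-x)*cos(x) = f(x).
F(1/2) = -3*exp(-1/2)*cos(1/2)/2 + 3*exp(-1/2)*sin(1/2)/2; F(-1/2) = -3*exp(1/2)*cos(1/2)/2 - 3*exp(1/2)*sin(1/2)/2.
Integral = F(1/2) - F(-1/2) = -3*exp(-1/2)*cos(1/2)/2 + 3*exp(-1/2)*sin(1/2)/2 + 3*exp(1/2)*sin(1/2)/2 + 3*exp(1/2)*cos(1/2)/2.

Antiderivative: F(x) = 3*exp(-x)*sin(x)/2 - 3*exp(-x)*cos(x)/2; value = -3*exp(-1/2)*cos(1/2)/2 + 3*exp(-1/2)*sin(1/2)/2 + 3*exp(1/2)*sin(1/2)/2 + 3*exp(1/2)*cos(1/2)/2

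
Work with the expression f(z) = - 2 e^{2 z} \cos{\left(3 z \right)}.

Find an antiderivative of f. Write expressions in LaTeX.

An antiderivative is F(z) = - \frac{6 e^{2 z} \sin{\left(3 z \right)}}{13} - \frac{4 e^{2 z} \cos{\left(3 z \right)}}{13}.

Any candidate F(z) must reproduce f(z) exactly when differentiated.
Check: d/dz[- \frac{6 e^{2 z} \sin{\left(3 z \right)}}{13} - \frac{4 e^{2 z} \cos{\left(3 z \right)}}{13}] = - 2 e^{2 z} \cos{\left(3 z \right)} = f(z).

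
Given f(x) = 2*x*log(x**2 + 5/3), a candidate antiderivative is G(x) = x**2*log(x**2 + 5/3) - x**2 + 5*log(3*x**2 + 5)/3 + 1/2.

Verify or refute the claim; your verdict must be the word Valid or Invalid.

Valid: G'(x) = f(x).

d/dx[G] = 2*x*log(x**2 + 5/3)
This equals f(x) exactly, so the claim holds.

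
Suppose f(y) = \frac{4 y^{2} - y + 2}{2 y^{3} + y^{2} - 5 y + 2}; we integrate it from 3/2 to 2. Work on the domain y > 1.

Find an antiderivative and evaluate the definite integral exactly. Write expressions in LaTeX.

Antiderivative: F(y) = \frac{5 \log{\left(y - 1 \right)}}{3} - \log{\left(y - \frac{1}{2} \right)} + \frac{4 \log{\left(y + 2 \right)}}{3}; value = - \frac{4 \log{\left(\frac{7}{2} \right)}}{3} - \log{\left(\frac{3}{2} \right)} + \frac{5 \log{\left(2 \right)}}{3} + \frac{4 \log{\left(4 \right)}}{3}

The denominator factors as \left(y - 1\right) \left(y + 2\right) \left(2 y - 1\right); partial fractions split f into directly integrable pieces: - \frac{2}{2 y - 1} + \frac{4}{3 \left(y + 2\right)} + \frac{5}{3 \left(y - 1\right)}.
F(y) = \frac{5 \log{\left(y - 1 \right)}}{3} - \log{\left(y - \frac{1}{2} \right)} + \frac{4 \log{\left(y + 2 \right)}}{3} is an antiderivative of f.
Check: d/dy[\frac{5 \log{\left(y - 1 \right)}}{3} - \log{\left(y - \frac{1}{2} \right)} + \frac{4 \log{\left(y + 2 \right)}}{3}] = \frac{4 y^{2} - y + 2}{2 y^{3} + y^{2} - 5 y + 2} = f(y).
F(2) = - \log{\left(\frac{3}{2} \right)} + \frac{4 \log{\left(4 \right)}}{3}; F(3/2) = - \frac{5 \log{\left(2 \right)}}{3} + \frac{4 \log{\left(\frac{7}{2} \right)}}{3}.
Integral = F(2) - F(3/2) = - \frac{4 \log{\left(\frac{7}{2} \right)}}{3} - \log{\left(\frac{3}{2} \right)} + \frac{5 \log{\left(2 \right)}}{3} + \frac{4 \log{\left(4 \right)}}{3}.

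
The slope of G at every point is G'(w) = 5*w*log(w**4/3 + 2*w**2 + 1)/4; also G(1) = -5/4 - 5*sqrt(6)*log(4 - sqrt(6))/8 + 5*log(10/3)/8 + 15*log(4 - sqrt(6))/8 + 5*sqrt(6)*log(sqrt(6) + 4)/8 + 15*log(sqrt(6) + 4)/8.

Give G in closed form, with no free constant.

G(w) = 5*w**2*log(w**4/3 + 2*w**2 + 1)/8 - 5*w**2/4 - 5*sqrt(6)*log(w**2 - sqrt(6) + 3)/8 + 15*log(w**2 - sqrt(6) + 3)/8 + 5*sqrt(6)*log(w**2 + sqrt(6) + 3)/8 + 15*log(w**2 + sqrt(6) + 3)/8

Check a candidate G(w) by differentiating: d/dw[G] must match the given G'(w).
A general antiderivative is 5*w**2*log(w**4/3 + 2*w**2 + 1)/8 - 5*w**2/4 - (-15/8 + 5*sqrt(6)/8)*log(w**2 - sqrt(6) + 3) - (-15/8 - 5*sqrt(6)/8)*log(w**2 + sqrt(6) + 3) + C.
The condition gives C = -5/4 - 5*sqrt(6)*log(4 - sqrt(6))/8 + 5*log(10/3)/8 + 15*log(4 - sqrt(6))/8 + 5*sqrt(6)*log(sqrt(6) + 4)/8 + 15*log(sqrt(6) + 4)/8 - (-5/4 - 5*sqrt(6)*log(4 - sqrt(6))/8 + 5*log(10/3)/8 + 15*log(4 - sqrt(6))/8 + 5*sqrt(6)*log(sqrt(6) + 4)/8 + 15*log(sqrt(6) + 4)/8) = 0.
So G(w) = 5*w**2*log(w**4/3 + 2*w**2 + 1)/8 - 5*w**2/4 - 5*sqrt(6)*log(w**2 - sqrt(6) + 3)/8 + 15*log(w**2 - sqrt(6) + 3)/8 + 5*sqrt(6)*log(w**2 + sqrt(6) + 3)/8 + 15*log(w**2 + sqrt(6) + 3)/8.
Check: d/dw[5*w**2*log(w**4/3 + 2*w**2 + 1)/8 - 5*w**2/4 - 5*sqrt(6)*log(w**2 - sqrt(6) + 3)/8 + 15*log(w**2 - sqrt(6) + 3)/8 + 5*sqrt(6)*log(w**2 + sqrt(6) + 3)/8 + 15*log(w**2 + sqrt(6) + 3)/8] = 5*w*log(w**4/3 + 2*w**2 + 1)/4 = G'(w).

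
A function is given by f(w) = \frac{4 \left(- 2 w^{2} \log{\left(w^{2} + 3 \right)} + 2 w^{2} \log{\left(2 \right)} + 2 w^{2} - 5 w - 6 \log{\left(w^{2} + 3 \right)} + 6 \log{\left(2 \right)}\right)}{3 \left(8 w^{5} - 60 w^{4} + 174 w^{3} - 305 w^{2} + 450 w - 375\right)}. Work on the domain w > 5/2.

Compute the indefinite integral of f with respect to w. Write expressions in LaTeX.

F(w) = \frac{2 \log{\left(\frac{w^{2}}{2} + \frac{3}{2} \right)}}{3 \left(2 w - 5\right)^{2}} + C

Recognize the product-rule pattern: f = u'v + uv' with u = \frac{2}{3 \left(2 w - 5\right)^{2}}, v = \log{\left(\frac{w^{2}}{2} + \frac{3}{2} \right)}, so integration by parts undoes it.
Check: d/dw[\frac{2 \log{\left(\frac{w^{2}}{2} + \frac{3}{2} \right)}}{3 \left(2 w - 5\right)^{2}}] = \frac{- 8 w^{2} \log{\left(w^{2} + 3 \right)} + 8 w^{2} \log{\left(2 \right)} + 8 w^{2} - 20 w - 24 \log{\left(w^{2} + 3 \right)} + 24 \log{\left(2 \right)}}{24 w^{5} - 180 w^{4} + 522 w^{3} - 915 w^{2} + 1350 w - 1125}, which equals f(w).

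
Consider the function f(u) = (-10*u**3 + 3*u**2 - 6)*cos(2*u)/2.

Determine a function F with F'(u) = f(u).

An antiderivative is F(u) = (-20*u**3*sin(2*u) + 6*u**2*sin(2*u) - 30*u**2*cos(2*u) + 30*u*sin(2*u) + 6*u*cos(2*u) - 15*sin(2*u) + 15*cos(2*u))/8.

Recover f(u) by differentiating a candidate F(u); any mismatch rules it out.
Check: d/du[(-20*u**3*sin(2*u) + 6*u**2*sin(2*u) - 30*u**2*cos(2*u) + 30*u*sin(2*u) + 6*u*cos(2*u) - 15*sin(2*u) + 15*cos(2*u))/8] = -5*u**3*cos(2*u) + 3*u**2*cos(2*u)/2 - 3*cos(2*u), which equals f(u).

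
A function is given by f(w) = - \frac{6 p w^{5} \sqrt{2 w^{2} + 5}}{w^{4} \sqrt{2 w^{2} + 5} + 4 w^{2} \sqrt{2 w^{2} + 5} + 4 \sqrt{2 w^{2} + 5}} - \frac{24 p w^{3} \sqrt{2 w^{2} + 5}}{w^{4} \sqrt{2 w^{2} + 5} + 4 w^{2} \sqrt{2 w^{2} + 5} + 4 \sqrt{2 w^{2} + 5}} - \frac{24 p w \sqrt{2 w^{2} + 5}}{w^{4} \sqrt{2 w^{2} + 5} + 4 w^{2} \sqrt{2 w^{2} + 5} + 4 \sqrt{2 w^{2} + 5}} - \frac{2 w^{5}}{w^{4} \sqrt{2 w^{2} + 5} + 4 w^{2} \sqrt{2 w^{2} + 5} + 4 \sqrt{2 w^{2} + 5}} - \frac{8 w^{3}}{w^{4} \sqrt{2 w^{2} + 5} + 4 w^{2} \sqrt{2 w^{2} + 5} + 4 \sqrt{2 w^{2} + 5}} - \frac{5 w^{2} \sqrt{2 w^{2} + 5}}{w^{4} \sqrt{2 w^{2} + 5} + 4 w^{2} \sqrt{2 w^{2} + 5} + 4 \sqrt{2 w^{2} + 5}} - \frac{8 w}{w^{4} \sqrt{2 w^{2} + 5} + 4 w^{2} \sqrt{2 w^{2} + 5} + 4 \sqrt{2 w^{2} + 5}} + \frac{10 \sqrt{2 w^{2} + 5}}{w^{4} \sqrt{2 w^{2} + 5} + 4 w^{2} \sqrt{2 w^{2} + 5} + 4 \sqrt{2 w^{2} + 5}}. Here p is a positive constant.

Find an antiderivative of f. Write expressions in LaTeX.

An antiderivative is F(w) = \frac{- 3 p w^{2} \left(w^{2} + 2\right) + 5 w - \left(w^{2} + 2\right) \sqrt{2 w^{2} + 5}}{w^{2} + 2}.

The integrand splits into summands that can be handled one at a time.
Check: d/dw[\frac{- 3 p w^{2} \left(w^{2} + 2\right) + 5 w - \left(w^{2} + 2\right) \sqrt{2 w^{2} + 5}}{w^{2} + 2}] = \frac{- 6 p w^{5} \sqrt{2 w^{2} + 5} - 24 p w^{3} \sqrt{2 w^{2} + 5} - 24 p w \sqrt{2 w^{2} + 5} - 2 w^{5} - 8 w^{3} - 5 w^{2} \sqrt{2 w^{2} + 5} - 8 w + 10 \sqrt{2 w^{2} + 5}}{w^{4} \sqrt{2 w^{2} + 5} + 4 w^{2} \sqrt{2 w^{2} + 5} + 4 \sqrt{2 w^{2} + 5}}, which equals f(w).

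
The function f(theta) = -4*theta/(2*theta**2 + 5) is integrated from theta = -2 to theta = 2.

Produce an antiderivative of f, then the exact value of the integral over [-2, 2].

Antiderivative: F(theta) = -log(theta**2 + 5/2); value = 0

f matches the chain-rule pattern g'(h)*h' with inner function h(theta) = theta**2 + 5/2; substituting u = h(theta) collapses the integral.
F(theta) = -log(theta**2 + 5/2) is an antiderivative of f.
Check: d/dtheta[-log(theta**2 + 5/2)] = -4*theta/(2*theta**2 + 5) = f(theta).
F(2) = -log(13/2); F(-2) = -log(13/2).
Integral = F(2) - F(-2) = 0.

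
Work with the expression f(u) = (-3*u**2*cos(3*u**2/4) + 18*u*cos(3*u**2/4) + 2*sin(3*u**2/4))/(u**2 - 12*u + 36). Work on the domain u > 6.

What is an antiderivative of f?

An antiderivative is F(u) = -2*sin(3*u**2/4)/(u - 6).

Recognize the product-rule pattern: f = v'r + vr' with v = -2/(u - 6), r = sin(3*u**2/4), so integration by parts undoes it.
Check: d/du[-2*sin(3*u**2/4)/(u - 6)] = (-3*u**2*cos(3*u**2/4) + 18*u*cos(3*u**2/4) + 2*sin(3*u**2/4))/(u**2 - 12*u + 36) = f(u).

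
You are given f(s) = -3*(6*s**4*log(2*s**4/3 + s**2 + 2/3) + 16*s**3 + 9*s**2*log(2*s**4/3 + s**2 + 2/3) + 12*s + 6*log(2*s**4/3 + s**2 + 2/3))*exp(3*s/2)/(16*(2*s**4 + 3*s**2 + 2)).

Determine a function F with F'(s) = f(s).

An antiderivative is F(s) = -3*exp(3*s/2)*log(2*s**4/3 + s**2 + 2/3)/8.

Recognize the product-rule pattern: f = u'v + uv' with u = -3*exp(3*s/2)/8, v = log(2*s**4/3 + s**2 + 2/3), so integration by parts undoes it.
Check: d/ds[-3*exp(3*s/2)*log(2*s**4/3 + s**2 + 2/3)/8] = (-18*s**4*exp(3*s/2)*log(2*s**4/3 + s**2 + 2/3) - 48*s**3*exp(3*s/2) - 27*s**2*exp(3*s/2)*log(2*s**4/3 + s**2 + 2/3) - 36*s*exp(3*s/2) - 18*exp(3*s/2)*log(2*s**4/3 + s**2 + 2/3))/(32*s**4 + 48*s**2 + 32), which equals f(s).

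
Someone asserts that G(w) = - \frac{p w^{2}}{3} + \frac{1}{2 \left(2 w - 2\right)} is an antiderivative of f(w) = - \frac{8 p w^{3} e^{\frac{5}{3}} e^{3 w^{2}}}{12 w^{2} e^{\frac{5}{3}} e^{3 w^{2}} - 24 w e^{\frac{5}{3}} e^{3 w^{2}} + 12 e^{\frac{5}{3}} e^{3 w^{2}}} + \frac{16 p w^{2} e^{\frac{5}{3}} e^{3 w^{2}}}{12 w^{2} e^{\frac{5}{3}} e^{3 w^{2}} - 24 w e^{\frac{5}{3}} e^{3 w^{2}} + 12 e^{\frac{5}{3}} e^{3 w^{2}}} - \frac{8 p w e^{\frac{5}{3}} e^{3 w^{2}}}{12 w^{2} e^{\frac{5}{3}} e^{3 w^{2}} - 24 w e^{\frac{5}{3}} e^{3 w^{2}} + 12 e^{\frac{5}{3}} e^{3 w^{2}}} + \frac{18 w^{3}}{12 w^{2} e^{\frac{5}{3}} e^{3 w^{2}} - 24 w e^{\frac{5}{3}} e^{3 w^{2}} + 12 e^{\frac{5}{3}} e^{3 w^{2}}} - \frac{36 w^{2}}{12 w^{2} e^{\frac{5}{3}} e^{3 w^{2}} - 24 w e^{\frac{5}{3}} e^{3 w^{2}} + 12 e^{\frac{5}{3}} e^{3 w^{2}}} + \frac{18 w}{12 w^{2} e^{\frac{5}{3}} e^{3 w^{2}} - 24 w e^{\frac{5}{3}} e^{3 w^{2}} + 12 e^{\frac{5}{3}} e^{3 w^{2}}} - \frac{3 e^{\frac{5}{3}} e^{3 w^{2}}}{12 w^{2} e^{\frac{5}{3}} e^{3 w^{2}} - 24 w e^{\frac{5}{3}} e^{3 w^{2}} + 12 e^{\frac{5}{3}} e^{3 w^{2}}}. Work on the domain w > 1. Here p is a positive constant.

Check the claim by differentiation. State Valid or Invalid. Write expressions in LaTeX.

d/dw[G] = \frac{- 8 p w^{3} + 16 p w^{2} - 8 p w - 3}{12 w^{2} - 24 w + 12}
d/dw[G] - f(w) = - \frac{3 w e^{- 3 w^{2}}}{2 e^{\frac{5}{3}}} != 0.

Invalid: d/dw[G] - f = - \frac{3 w e^{- 3 w^{2}}}{2 e^{\frac{5}{3}}}, which is not 0.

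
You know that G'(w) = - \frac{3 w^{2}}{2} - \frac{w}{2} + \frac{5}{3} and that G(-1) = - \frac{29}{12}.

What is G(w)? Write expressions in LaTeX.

G(w) = - \frac{6 w^{3} + 3 w^{2} - 20 w + 12}{12}

The integrand splits into summands that can be handled one at a time.
A general antiderivative is - \frac{w^{3}}{2} - \frac{w^{2}}{4} + \frac{5 w}{3} + C.
The condition gives C = - \frac{29}{12} - (- \frac{17}{12}) = -1.
So G(w) = - \frac{6 w^{3} + 3 w^{2} - 20 w + 12}{12}.
Check: d/dw[- \frac{6 w^{3} + 3 w^{2} - 20 w + 12}{12}] = - \frac{3 w^{2}}{2} - \frac{w}{2} + \frac{5}{3} = G'(w).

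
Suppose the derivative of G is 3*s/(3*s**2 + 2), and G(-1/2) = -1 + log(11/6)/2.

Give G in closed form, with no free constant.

G'(s) matches the chain-rule pattern g'(h)*h' with inner function h(s) = 2*s**2 + 4/3; substituting u = h(s) collapses the integral.
A general antiderivative is log(2*s**2 + 4/3)/2 + C.
The condition gives C = -1 + log(11/6)/2 - (log(11/6)/2) = -1.
So G(s) = log(s**2 + 2/3)/2 - 1 + log(2)/2.
Check: d/ds[log(s**2 + 2/3)/2 - 1 + log(2)/2] = 3*s/(3*s**2 + 2) = G'(s).

G(s) = log(s**2 + 2/3)/2 - 1 + log(2)/2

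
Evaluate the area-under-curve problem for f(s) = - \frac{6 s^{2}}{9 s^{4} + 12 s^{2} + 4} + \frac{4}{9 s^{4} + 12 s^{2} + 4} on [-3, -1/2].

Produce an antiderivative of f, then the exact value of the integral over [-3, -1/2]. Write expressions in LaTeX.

Recognize the product-rule pattern: f = u'v + uv' with u = s, v = \frac{1}{\frac{3 s^{2}}{2} + 1}, so integration by parts undoes it.
F(s) = \frac{2 s}{3 s^{2} + 2} is an antiderivative of f.
Check: d/ds[\frac{2 s}{3 s^{2} + 2}] = \frac{4 - 6 s^{2}}{9 s^{4} + 12 s^{2} + 4}, which equals f(s).
F(-1/2) = - \frac{4}{11}; F(-3) = - \frac{6}{29}.
Integral = F(-1/2) - F(-3) = - \frac{50}{319}.

Antiderivative: F(s) = \frac{2 s}{3 s^{2} + 2}; value = - \frac{50}{319}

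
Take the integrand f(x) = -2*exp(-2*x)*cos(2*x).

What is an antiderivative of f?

Any candidate F(x) must reproduce f(x) exactly when differentiated.
Check: d/dx[-exp(-2*x)*sin(2*x)/2 + exp(-2*x)*cos(2*x)/2] = -2*exp(-2*x)*cos(2*x) = f(x).

An antiderivative is F(x) = -exp(-2*x)*sin(2*x)/2 + exp(-2*x)*cos(2*x)/2.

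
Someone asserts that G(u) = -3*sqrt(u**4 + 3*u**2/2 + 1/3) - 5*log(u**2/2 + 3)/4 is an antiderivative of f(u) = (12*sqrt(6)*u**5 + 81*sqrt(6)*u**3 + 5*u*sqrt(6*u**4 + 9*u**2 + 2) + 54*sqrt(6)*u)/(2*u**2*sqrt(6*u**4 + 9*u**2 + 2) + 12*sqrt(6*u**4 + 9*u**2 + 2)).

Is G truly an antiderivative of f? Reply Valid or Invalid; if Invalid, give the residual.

d/du[G] = (-12*sqrt(6)*u**5 - 81*sqrt(6)*u**3 - 5*u*sqrt(6*u**4 + 9*u**2 + 2) - 54*sqrt(6)*u)/(2*u**2*sqrt(6*u**4 + 9*u**2 + 2) + 12*sqrt(6*u**4 + 9*u**2 + 2))
d/du[G] - f(u) = (-12*sqrt(6)*u**5*sqrt(6*u**4 + 9*u**2 + 2) - 30*u**5 - 81*sqrt(6)*u**3*sqrt(6*u**4 + 9*u**2 + 2) - 45*u**3 - 54*sqrt(6)*u*sqrt(6*u**4 + 9*u**2 + 2) - 10*u)/(6*u**6 + 45*u**4 + 56*u**2 + 12) != 0.

Invalid: d/du[G] - f = (-12*sqrt(6)*u**5*sqrt(6*u**4 + 9*u**2 + 2) - 30*u**5 - 81*sqrt(6)*u**3*sqrt(6*u**4 + 9*u**2 + 2) - 45*u**3 - 54*sqrt(6)*u*sqrt(6*u**4 + 9*u**2 + 2) - 10*u)/(6*u**6 + 45*u**4 + 56*u**2 + 12), which is not 0.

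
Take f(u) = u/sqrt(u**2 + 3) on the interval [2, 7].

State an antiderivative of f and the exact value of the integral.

f matches the chain-rule pattern g'(h)*h' with inner function h(u) = u**2 + 3; substituting w = h(u) collapses the integral.
F(u) = sqrt(u**2 + 3) is an antiderivative of f.
Check: d/du[sqrt(u**2 + 3)] = u/sqrt(u**2 + 3) = f(u).
F(7) = 2*sqrt(13); F(2) = sqrt(7).
Integral = F(7) - F(2) = -sqrt(7) + 2*sqrt(13).

Antiderivative: F(u) = sqrt(u**2 + 3); value = -sqrt(7) + 2*sqrt(13)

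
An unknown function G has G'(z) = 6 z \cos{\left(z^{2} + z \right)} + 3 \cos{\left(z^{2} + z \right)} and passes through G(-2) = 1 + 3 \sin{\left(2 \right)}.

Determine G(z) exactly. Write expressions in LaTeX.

G(z) = 3 \sin{\left(z^{2} + z \right)} + 1

G'(z) matches the chain-rule pattern g'(h)*h' with inner function h(z) = z^{2} + z; substituting u = h(z) collapses the integral.
A general antiderivative is 3 \sin{\left(z^{2} + z \right)} + C.
The condition gives C = 1 + 3 \sin{\left(2 \right)} - (3 \sin{\left(2 \right)}) = 1.
So G(z) = 3 \sin{\left(z^{2} + z \right)} + 1.
Check: d/dz[3 \sin{\left(z^{2} + z \right)} + 1] = 6 z \cos{\left(z^{2} + z \right)} + 3 \cos{\left(z^{2} + z \right)} = G'(z).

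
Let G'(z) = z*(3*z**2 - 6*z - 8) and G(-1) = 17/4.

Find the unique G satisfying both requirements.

Recover the given G'(z) by differentiating a candidate G(z); any mismatch rules it out.
A general antiderivative is 3*z**4/4 - 2*z**3 - 4*z**2 + 5 + C.
The condition gives C = 17/4 - (15/4) = 1/2.
So G(z) = 3*z**4/4 - 2*z**3 - 4*z**2 + 11/2.
Check: d/dz[3*z**4/4 - 2*z**3 - 4*z**2 + 11/2] = 3*z**3 - 6*z**2 - 8*z, which equals G'(z).

G(z) = 3*z**4/4 - 2*z**3 - 4*z**2 + 11/2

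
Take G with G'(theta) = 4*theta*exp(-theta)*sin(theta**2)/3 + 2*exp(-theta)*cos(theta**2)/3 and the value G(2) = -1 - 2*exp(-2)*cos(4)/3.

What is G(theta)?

G(theta) = -1 - 2*exp(-theta)*cos(theta**2)/3

G'(theta) has the shape u'v + uv' for u = -2*cos(theta**2)/3 and v = exp(-theta) — it is the derivative of the product u*v.
A general antiderivative is -2*exp(-theta)*cos(theta**2)/3 + C.
The condition gives C = -1 - 2*exp(-2)*cos(4)/3 - (-2*exp(-2)*cos(4)/3) = -1.
So G(theta) = -1 - 2*exp(-theta)*cos(theta**2)/3.
Check: d/dtheta[-1 - 2*exp(-theta)*cos(theta**2)/3] = (4*theta*sin(theta**2) + 2*cos(theta**2))*exp(-theta)/3, which equals G'(theta).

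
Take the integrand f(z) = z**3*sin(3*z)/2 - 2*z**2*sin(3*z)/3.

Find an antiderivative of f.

The integrand splits into summands that can be handled one at a time.
Check: d/dz[-z**3*cos(3*z)/6 + z**2*sin(3*z)/6 + 2*z**2*cos(3*z)/9 - 4*z*sin(3*z)/27 + z*cos(3*z)/9 - sin(3*z)/27 - 4*cos(3*z)/81] = z**3*sin(3*z)/2 - 2*z**2*sin(3*z)/3 = f(z).

An antiderivative is F(z) = -z**3*cos(3*z)/6 + z**2*sin(3*z)/6 + 2*z**2*cos(3*z)/9 - 4*z*sin(3*z)/27 + z*cos(3*z)/9 - sin(3*z)/27 - 4*cos(3*z)/81.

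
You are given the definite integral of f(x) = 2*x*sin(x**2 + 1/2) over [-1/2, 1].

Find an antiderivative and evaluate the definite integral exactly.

Antiderivative: F(x) = -cos(x**2 + 1/2); value = -cos(3/2) + cos(3/4)

The substitution u = x**2 + 1/2 works: f is exactly (dF/du)*(du/dx) for that inner function.
F(x) = -cos(x**2 + 1/2) is an antiderivative of f.
Check: d/dx[-cos(x**2 + 1/2)] = 2*x*sin(x**2 + 1/2) = f(x).
F(1) = -cos(3/2); F(-1/2) = -cos(3/4).
Integral = F(1) - F(-1/2) = -cos(3/2) + cos(3/4).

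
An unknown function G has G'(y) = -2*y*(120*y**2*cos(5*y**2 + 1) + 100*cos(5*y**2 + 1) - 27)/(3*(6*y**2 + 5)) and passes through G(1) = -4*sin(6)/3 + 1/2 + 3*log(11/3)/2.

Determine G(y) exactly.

Any candidate G(y) must reproduce the stated G'(y) exactly.
A general antiderivative is 3*log(2*y**2 + 5/3)/2 - 4*sin(5*y**2 + 1)/3 + C.
The condition gives C = -4*sin(6)/3 + 1/2 + 3*log(11/3)/2 - (-4*sin(6)/3 + 3*log(11/3)/2) = 1/2.
So G(y) = 3*log(2*y**2 + 5/3)/2 - 4*sin(5*y**2 + 1)/3 + 1/2.
Check: d/dy[3*log(2*y**2 + 5/3)/2 - 4*sin(5*y**2 + 1)/3 + 1/2] = (-240*y**3*cos(5*y**2 + 1) - 200*y*cos(5*y**2 + 1) + 54*y)/(18*y**2 + 15), which equals G'(y).

G(y) = 3*log(2*y**2 + 5/3)/2 - 4*sin(5*y**2 + 1)/3 + 1/2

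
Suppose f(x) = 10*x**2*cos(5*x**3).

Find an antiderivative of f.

f matches the chain-rule pattern g'(h)*h' with inner function h(x) = 5*x**3; substituting u = h(x) collapses the integral.
Check: d/dx[2*sin(5*x**3)/3] = 10*x**2*cos(5*x**3) = f(x).

An antiderivative is F(x) = 2*sin(5*x**3)/3.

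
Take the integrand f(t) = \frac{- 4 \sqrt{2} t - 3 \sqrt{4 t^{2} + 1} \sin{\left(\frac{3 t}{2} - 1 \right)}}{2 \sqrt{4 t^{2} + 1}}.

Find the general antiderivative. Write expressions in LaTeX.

Since d/dt undoes antidifferentiation here, F'(t) = f(t) is required of F(t).
Check: d/dt[\frac{\sqrt{2} \left(- \sqrt{4 t^{2} + 1} + \sqrt{2} \cos{\left(\frac{3 t}{2} - 1 \right)}\right)}{2}] = \frac{- 4 \sqrt{2} t - 3 \sqrt{4 t^{2} + 1} \sin{\left(\frac{3 t}{2} - 1 \right)}}{2 \sqrt{4 t^{2} + 1}} = f(t).

F(t) = \frac{\sqrt{2} \left(- \sqrt{4 t^{2} + 1} + \sqrt{2} \cos{\left(\frac{3 t}{2} - 1 \right)}\right)}{2} + C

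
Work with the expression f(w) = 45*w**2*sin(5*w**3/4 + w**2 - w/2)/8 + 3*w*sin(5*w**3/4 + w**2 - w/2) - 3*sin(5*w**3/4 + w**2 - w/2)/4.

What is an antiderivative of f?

The substitution u = 5*w**3/4 + w**2 - w/2 works: f is exactly (dF/du)*(du/dw) for that inner function.
Check: d/dw[-3*cos(5*w**3/4 + w**2 - w/2)/2] = 45*w**2*sin(5*w**3/4 + w**2 - w/2)/8 + 3*w*sin(5*w**3/4 + w**2 - w/2) - 3*sin(5*w**3/4 + w**2 - w/2)/4 = f(w).

An antiderivative is F(w) = -3*cos(5*w**3/4 + w**2 - w/2)/2.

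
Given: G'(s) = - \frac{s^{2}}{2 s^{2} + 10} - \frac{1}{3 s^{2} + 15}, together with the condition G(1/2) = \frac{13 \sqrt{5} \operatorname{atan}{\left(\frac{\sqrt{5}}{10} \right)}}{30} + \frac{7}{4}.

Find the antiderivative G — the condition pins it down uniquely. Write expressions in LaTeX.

Integrate term by term and add the pieces.
A general antiderivative is - \frac{s}{2} + \frac{13 \sqrt{5} \operatorname{atan}{\left(\frac{\sqrt{5} s}{5} \right)}}{30} + C.
The condition gives C = \frac{13 \sqrt{5} \operatorname{atan}{\left(\frac{\sqrt{5}}{10} \right)}}{30} + \frac{7}{4} - (- \frac{1}{4} + \frac{13 \sqrt{5} \operatorname{atan}{\left(\frac{\sqrt{5}}{10} \right)}}{30}) = 2.
So G(s) = - \frac{s}{2} + \frac{13 \sqrt{5} \operatorname{atan}{\left(\frac{\sqrt{5} s}{5} \right)}}{30} + 2.
Check: d/ds[- \frac{s}{2} + \frac{13 \sqrt{5} \operatorname{atan}{\left(\frac{\sqrt{5} s}{5} \right)}}{30} + 2] = \frac{- 3 s^{2} - 2}{6 s^{2} + 30}, which equals G'(s).

G(s) = - \frac{s}{2} + \frac{13 \sqrt{5} \operatorname{atan}{\left(\frac{\sqrt{5} s}{5} \right)}}{30} + 2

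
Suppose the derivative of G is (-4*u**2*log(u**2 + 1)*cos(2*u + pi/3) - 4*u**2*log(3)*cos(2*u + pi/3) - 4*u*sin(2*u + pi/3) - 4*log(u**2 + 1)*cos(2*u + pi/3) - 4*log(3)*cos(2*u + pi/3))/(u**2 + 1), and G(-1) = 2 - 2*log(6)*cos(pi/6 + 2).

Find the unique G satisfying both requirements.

G(u) = -2*(log(3*u**2 + 3)*sin(2*u + pi/3) - 1)

Recognize the product-rule pattern: G'(u) = v'r + vr' with v = -2*log(3*u**2 + 3), r = sin(2*u + pi/3), so integration by parts undoes it.
A general antiderivative is -2*log(3*u**2 + 3)*sin(2*u + pi/3) + C.
The condition gives C = 2 - 2*log(6)*cos(pi/6 + 2) - (-2*log(6)*cos(pi/6 + 2)) = 2.
So G(u) = -2*(log(3*u**2 + 3)*sin(2*u + pi/3) - 1).
Check: d/du[-2*(log(3*u**2 + 3)*sin(2*u + pi/3) - 1)] = (-4*u**2*log(u**2 + 1)*cos(2*u + pi/3) - 4*u**2*log(3)*cos(2*u + pi/3) - 4*u*sin(2*u + pi/3) - 4*log(u**2 + 1)*cos(2*u + pi/3) - 4*log(3)*cos(2*u + pi/3))/(u**2 + 1) = G'(u).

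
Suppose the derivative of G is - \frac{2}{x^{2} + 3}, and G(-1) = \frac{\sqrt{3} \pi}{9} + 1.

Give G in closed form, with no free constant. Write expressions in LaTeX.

Any candidate G(x) must reproduce the stated G'(x) exactly.
A general antiderivative is - \frac{2 \sqrt{3} \operatorname{atan}{\left(\frac{\sqrt{3} x}{3} \right)}}{3} + C.
The condition gives C = \frac{\sqrt{3} \pi}{9} + 1 - (\frac{\sqrt{3} \pi}{9}) = 1.
So G(x) = - \frac{2 \sqrt{3} \operatorname{atan}{\left(\frac{\sqrt{3} x}{3} \right)}}{3} + 1.
Check: d/dx[- \frac{2 \sqrt{3} \operatorname{atan}{\left(\frac{\sqrt{3} x}{3} \right)}}{3} + 1] = - \frac{2}{x^{2} + 3} = G'(x).

G(x) = - \frac{2 \sqrt{3} \operatorname{atan}{\left(\frac{\sqrt{3} x}{3} \right)}}{3} + 1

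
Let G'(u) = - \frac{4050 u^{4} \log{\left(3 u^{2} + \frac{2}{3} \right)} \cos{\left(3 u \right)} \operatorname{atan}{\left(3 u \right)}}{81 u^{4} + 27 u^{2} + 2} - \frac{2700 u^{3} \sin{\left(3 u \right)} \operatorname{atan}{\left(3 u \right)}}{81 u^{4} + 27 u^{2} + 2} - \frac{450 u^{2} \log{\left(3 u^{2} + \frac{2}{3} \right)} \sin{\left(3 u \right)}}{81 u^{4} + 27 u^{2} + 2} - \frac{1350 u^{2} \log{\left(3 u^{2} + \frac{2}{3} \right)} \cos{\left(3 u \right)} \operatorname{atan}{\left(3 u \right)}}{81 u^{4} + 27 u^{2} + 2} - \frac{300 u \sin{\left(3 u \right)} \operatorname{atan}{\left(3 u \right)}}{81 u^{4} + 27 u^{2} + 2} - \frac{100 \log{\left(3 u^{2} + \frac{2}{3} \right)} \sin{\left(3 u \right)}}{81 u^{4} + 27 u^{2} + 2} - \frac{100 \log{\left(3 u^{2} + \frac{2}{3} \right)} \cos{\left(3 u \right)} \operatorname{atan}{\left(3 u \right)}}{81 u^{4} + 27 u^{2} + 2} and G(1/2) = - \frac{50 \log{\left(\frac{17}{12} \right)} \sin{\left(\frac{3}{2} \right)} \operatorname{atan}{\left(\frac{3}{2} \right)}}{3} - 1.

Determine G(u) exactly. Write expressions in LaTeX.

G(u) = \frac{- 50 \log{\left(3 u^{2} + \frac{2}{3} \right)} \sin{\left(3 u \right)} \operatorname{atan}{\left(3 u \right)} - 3}{3}

The integrand splits into summands that can be handled one at a time.
A general antiderivative is - \frac{50 \log{\left(3 u^{2} + \frac{2}{3} \right)} \sin{\left(3 u \right)} \operatorname{atan}{\left(3 u \right)}}{3} + C.
The condition gives C = - \frac{50 \log{\left(\frac{17}{12} \right)} \sin{\left(\frac{3}{2} \right)} \operatorname{atan}{\left(\frac{3}{2} \right)}}{3} - 1 - (- \frac{50 \log{\left(\frac{17}{12} \right)} \sin{\left(\frac{3}{2} \right)} \operatorname{atan}{\left(\frac{3}{2} \right)}}{3}) = -1.
So G(u) = \frac{- 50 \log{\left(3 u^{2} + \frac{2}{3} \right)} \sin{\left(3 u \right)} \operatorname{atan}{\left(3 u \right)} - 3}{3}.
Check: d/du[\frac{- 50 \log{\left(3 u^{2} + \frac{2}{3} \right)} \sin{\left(3 u \right)} \operatorname{atan}{\left(3 u \right)} - 3}{3}] = \frac{- 4050 u^{4} \log{\left(3 u^{2} + \frac{2}{3} \right)} \cos{\left(3 u \right)} \operatorname{atan}{\left(3 u \right)} - 2700 u^{3} \sin{\left(3 u \right)} \operatorname{atan}{\left(3 u \right)} - 450 u^{2} \log{\left(3 u^{2} + \frac{2}{3} \right)} \sin{\left(3 u \right)} - 1350 u^{2} \log{\left(3 u^{2} + \frac{2}{3} \right)} \cos{\left(3 u \right)} \operatorname{atan}{\left(3 u \right)} - 300 u \sin{\left(3 u \right)} \operatorname{atan}{\left(3 u \right)} - 100 \log{\left(3 u^{2} + \frac{2}{3} \right)} \sin{\left(3 u \right)} - 100 \log{\left(3 u^{2} + \frac{2}{3} \right)} \cos{\left(3 u \right)} \operatorname{atan}{\left(3 u \right)}}{81 u^{4} + 27 u^{2} + 2}, which equals G'(u).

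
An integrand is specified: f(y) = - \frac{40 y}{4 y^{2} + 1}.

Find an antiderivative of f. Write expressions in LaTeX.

f matches the chain-rule pattern g'(h)*h' with inner function h(y) = 2 y^{2} + \frac{1}{2}; substituting u = h(y) collapses the integral.
Check: d/dy[- 5 \log{\left(2 y^{2} + \frac{1}{2} \right)}] = - \frac{40 y}{4 y^{2} + 1} = f(y).

An antiderivative is F(y) = - 5 \log{\left(2 y^{2} + \frac{1}{2} \right)}.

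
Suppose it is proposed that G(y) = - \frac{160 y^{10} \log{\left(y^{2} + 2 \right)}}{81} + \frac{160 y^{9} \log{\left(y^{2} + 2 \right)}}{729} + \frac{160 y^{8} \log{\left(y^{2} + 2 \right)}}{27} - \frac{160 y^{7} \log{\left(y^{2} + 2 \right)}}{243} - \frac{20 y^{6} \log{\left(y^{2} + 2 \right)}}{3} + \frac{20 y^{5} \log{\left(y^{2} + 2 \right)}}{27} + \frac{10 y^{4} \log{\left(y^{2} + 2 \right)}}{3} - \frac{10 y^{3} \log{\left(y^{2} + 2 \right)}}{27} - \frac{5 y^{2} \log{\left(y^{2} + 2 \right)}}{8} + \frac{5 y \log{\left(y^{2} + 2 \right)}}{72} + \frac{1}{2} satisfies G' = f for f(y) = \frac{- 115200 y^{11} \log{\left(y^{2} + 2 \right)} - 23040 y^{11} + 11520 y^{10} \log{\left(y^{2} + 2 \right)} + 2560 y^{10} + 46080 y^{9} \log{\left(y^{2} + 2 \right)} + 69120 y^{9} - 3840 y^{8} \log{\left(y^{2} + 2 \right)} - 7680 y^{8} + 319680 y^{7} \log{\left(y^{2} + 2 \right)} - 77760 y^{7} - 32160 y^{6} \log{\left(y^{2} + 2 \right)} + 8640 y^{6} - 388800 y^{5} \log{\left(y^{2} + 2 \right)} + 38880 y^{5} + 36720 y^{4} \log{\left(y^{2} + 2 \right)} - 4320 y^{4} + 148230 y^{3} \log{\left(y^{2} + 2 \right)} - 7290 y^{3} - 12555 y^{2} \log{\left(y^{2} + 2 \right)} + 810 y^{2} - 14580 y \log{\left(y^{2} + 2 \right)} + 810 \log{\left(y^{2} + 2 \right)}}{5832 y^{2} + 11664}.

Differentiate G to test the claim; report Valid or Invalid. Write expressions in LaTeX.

Valid - the claim checks out under differentiation.

d/dy[G] = \frac{- 115200 y^{11} \log{\left(y^{2} + 2 \right)} - 23040 y^{11} + 11520 y^{10} \log{\left(y^{2} + 2 \right)} + 2560 y^{10} + 46080 y^{9} \log{\left(y^{2} + 2 \right)} + 69120 y^{9} - 3840 y^{8} \log{\left(y^{2} + 2 \right)} - 7680 y^{8} + 319680 y^{7} \log{\left(y^{2} + 2 \right)} - 77760 y^{7} - 32160 y^{6} \log{\left(y^{2} + 2 \right)} + 8640 y^{6} - 388800 y^{5} \log{\left(y^{2} + 2 \right)} + 38880 y^{5} + 36720 y^{4} \log{\left(y^{2} + 2 \right)} - 4320 y^{4} + 148230 y^{3} \log{\left(y^{2} + 2 \right)} - 7290 y^{3} - 12555 y^{2} \log{\left(y^{2} + 2 \right)} + 810 y^{2} - 14580 y \log{\left(y^{2} + 2 \right)} + 810 \log{\left(y^{2} + 2 \right)}}{5832 y^{2} + 11664}
This equals f(y) exactly, so the claim holds.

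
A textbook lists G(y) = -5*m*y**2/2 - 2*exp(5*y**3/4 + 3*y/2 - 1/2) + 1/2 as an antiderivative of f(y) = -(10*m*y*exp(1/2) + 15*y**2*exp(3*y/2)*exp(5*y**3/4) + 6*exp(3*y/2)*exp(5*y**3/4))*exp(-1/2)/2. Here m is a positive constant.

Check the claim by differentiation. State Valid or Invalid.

d/dy[G] = -5*m*y - 15*y**2*exp(-1/2)*exp(3*y/2)*exp(5*y**3/4)/2 - 3*exp(-1/2)*exp(3*y/2)*exp(5*y**3/4)
This equals f(y) exactly, so the claim holds.

Valid. The derivative of G reproduces f.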